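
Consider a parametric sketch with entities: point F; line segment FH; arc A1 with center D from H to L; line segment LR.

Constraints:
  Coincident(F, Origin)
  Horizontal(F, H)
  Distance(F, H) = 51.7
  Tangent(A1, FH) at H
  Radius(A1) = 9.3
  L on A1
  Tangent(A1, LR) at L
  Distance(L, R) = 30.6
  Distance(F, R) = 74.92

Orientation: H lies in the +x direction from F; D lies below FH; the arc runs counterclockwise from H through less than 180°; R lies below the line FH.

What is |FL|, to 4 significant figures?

47.08

F is at the origin; F and H share the same y with |FH| = 51.7 and H on the +x side, so H = (51.70, 0.000). Since A1 is tangent to FH there, DH ⟂ FH, so D = H + (0, -9.3) = (51.70, -9.300). Since DL ⟂ LR (tangency), |DR| = √(9.3² + 30.6²) = 31.98 regardless of where L sits on A1. So R lies on both circle(F, 74.92) and circle(D, 31.98); the below-FH intersection is R = (64.10, -38.78). L is the foot of the tangent from R: L = (44.55, -15.24).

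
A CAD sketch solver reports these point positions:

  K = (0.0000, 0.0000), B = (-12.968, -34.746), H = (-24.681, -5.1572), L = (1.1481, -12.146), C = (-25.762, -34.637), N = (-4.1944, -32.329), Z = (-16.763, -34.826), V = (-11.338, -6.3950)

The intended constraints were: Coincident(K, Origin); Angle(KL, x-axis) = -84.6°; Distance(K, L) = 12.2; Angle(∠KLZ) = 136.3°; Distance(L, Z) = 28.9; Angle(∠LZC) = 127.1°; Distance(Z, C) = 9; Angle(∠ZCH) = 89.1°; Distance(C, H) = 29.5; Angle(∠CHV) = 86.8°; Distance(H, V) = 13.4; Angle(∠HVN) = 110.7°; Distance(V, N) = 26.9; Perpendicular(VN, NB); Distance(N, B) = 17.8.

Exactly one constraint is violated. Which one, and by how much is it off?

Distance(N, B) = 17.8 — off by 8.70.

K = (0.00, 0.00) ✓; KL at -84.60° ✓; |KL| = 12.20 ✓; ∠KLZ = 136.3° ✓; |LZ| = 28.90 ✓; ∠LZC = 127.1° ✓; |ZC| = 9.001 ✓; ∠ZCH = 89.10° ✓; |CH| = 29.50 ✓; ∠CHV = 86.80° ✓; |HV| = 13.40 ✓; ∠HVN = 110.7° ✓; |VN| = 26.90 ✓; ∠(VN, NB) = 90.00° ✓; |NB| = 9.100 ✗.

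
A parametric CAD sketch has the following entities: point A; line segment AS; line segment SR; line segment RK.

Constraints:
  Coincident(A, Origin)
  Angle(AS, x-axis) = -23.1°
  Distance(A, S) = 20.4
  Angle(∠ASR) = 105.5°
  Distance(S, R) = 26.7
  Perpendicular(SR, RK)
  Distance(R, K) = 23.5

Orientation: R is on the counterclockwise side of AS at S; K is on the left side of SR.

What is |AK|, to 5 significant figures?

32.380

∠ASR = 105.5°, so SR runs at -23.1° + (180° − 105.5°) = 51.400° from the x-axis; with |SR| = 26.7, R = S + 26.7·(cos 51.400°, sin 51.400°) = (35.422, 12.863). The perpendicularity gives RK at right angles to SR; with |RK| = 23.5 on the left of SR, K = R + 23.5·(-0.78152, 0.62388) = (17.056, 27.524). Then |AK| = |K − A| = 32.380.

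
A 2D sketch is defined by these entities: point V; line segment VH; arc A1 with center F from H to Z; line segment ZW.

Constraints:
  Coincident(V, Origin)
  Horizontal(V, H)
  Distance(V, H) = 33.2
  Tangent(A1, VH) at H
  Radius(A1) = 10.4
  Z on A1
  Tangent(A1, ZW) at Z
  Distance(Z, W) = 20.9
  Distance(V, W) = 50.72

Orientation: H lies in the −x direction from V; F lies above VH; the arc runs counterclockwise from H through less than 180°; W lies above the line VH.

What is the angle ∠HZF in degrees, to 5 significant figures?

25.368°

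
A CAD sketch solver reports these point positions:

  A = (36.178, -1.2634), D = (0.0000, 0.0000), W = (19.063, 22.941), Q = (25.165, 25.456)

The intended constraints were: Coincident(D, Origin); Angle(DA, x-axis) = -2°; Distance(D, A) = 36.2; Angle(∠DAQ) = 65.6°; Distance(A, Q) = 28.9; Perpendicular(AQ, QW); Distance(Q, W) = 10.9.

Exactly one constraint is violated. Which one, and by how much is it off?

Distance(Q, W) = 10.9 — off by 4.30.

D = (0.00, 0.00) ✓; DA at -2.000° ✓; |DA| = 36.20 ✓; ∠DAQ = 65.60° ✓; |AQ| = 28.90 ✓; ∠(AQ, QW) = 90.00° ✓; |QW| = 6.600 ✗.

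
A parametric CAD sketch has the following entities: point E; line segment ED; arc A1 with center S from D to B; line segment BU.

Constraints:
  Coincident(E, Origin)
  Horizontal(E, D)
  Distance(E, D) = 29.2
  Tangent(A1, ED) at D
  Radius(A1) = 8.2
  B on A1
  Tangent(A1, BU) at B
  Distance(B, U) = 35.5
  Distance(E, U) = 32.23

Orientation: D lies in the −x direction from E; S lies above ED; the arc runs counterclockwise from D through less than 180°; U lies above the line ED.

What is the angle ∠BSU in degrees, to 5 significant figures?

76.994°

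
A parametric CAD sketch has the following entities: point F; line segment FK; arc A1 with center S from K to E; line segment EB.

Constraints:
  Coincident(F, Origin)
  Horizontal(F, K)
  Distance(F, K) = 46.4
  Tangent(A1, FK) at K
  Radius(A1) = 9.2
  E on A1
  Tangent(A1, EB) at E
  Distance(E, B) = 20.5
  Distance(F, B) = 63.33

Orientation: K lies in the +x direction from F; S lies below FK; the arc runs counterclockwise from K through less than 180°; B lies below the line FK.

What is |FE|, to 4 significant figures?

43.56

Checks: |SE| = 9.200 ✓; ∠(SE, EB) = 90.00° ✓; |EB| = 20.50 ✓; |FB| = 63.33 ✓.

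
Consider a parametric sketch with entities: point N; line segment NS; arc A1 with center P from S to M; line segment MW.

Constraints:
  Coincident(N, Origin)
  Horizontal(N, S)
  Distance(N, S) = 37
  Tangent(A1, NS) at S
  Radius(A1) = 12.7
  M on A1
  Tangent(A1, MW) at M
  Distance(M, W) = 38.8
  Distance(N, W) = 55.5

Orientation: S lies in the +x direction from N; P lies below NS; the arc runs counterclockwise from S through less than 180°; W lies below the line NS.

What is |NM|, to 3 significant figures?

27.1

Checks: |PM| = 12.70 ✓; ∠(PM, MW) = 90.00° ✓; |MW| = 38.80 ✓; |NW| = 55.50 ✓.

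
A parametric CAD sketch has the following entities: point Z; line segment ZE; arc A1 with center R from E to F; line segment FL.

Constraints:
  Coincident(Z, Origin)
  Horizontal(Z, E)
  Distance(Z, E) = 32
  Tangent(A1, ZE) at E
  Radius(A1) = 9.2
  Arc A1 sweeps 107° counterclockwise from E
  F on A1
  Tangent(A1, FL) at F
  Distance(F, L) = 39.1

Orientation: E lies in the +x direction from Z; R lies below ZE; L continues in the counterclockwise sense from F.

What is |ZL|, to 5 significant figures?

60.234

On A1, E sits at bearing 90° from R; a 107° counterclockwise sweep puts F at bearing 197°, so F = R + 9.2·(cos 197°, sin 197°) = (23.202, -11.890). The tangent condition forces RF to be normal to FL, so FL runs along (−sin 197°, cos 197°); with |FL| = 39.1, L = (34.634, -49.281). Then |ZL| = |L − Z| = 60.234.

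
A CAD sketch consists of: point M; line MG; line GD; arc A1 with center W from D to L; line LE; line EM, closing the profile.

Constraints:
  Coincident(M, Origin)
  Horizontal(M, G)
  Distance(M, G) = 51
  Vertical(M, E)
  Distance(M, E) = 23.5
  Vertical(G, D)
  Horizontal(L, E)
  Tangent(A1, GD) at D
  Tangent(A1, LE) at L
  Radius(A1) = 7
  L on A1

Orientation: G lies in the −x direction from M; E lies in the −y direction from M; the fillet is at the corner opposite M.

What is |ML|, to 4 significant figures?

49.88

The virtual corner opposite M is at (-51.00, -23.50). A1 meets GD tangentially, so WD is at right angles to GD and A1 meets LE tangentially, so WL is at right angles to LE, with radius 7.0, so the center W sits 7.0 in from both sides at W = (-44.00, -16.50). That places the tangent points at D = (-51.00, -16.50) on GD and L = (-44.00, -23.50) on LE. Then |ML| = |L − M| = 49.88.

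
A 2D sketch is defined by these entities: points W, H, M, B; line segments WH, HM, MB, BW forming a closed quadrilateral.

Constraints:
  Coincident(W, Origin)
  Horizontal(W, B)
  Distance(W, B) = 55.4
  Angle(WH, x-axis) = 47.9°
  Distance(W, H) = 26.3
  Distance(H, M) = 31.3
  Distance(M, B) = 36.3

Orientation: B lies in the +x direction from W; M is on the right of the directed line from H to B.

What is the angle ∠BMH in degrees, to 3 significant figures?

77.5°

W is at the origin; WB is horizontal with |WB| = 55.4 and B in +x, so B = (55.4, 0). WH runs at 47.9° with |WH| = 26.3, so H = (17.6, 19.5). M is determined by |HM| = 31.3 and |MB| = 36.3 together: it lies at the intersection of circle(H, 31.3) and circle(B, 36.3). With |HB| = 42.5, the foot of the radical line on HB is 17.3 from H and the perpendicular offset is √(31.3² − 17.3²) = 26.1. Taking the right-of-HB solution: M = (21.0, -11.6).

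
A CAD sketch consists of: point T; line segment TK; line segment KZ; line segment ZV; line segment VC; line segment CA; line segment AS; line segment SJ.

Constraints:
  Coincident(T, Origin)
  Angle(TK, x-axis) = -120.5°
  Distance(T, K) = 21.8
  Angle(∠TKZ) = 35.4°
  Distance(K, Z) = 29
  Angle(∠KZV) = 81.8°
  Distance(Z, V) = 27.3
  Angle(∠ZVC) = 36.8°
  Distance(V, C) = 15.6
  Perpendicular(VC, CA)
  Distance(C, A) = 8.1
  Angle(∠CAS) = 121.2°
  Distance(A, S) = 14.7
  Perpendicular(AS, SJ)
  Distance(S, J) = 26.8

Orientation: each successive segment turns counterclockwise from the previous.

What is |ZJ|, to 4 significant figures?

40.32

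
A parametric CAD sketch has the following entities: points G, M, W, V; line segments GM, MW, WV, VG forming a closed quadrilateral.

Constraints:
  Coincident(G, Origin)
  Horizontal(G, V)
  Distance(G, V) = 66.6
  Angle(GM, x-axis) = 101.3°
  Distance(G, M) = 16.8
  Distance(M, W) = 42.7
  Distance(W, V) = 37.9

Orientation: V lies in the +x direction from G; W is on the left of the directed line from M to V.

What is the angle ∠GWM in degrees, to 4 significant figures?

21.37°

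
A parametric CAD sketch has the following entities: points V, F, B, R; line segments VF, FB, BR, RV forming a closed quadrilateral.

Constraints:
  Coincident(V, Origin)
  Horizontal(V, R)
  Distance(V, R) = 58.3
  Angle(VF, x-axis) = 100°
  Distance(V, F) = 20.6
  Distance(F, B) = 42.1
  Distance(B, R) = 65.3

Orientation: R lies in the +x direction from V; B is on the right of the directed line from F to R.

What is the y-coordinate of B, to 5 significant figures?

-21.812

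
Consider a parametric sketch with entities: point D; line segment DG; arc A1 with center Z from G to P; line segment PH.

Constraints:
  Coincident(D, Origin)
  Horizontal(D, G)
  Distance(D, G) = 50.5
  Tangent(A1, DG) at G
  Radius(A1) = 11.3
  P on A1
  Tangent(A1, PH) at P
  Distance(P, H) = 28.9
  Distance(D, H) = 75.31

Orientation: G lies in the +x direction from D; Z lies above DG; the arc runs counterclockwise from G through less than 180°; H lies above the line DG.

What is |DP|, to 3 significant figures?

62.6

D is at the origin; D and G share the same y with |DG| = 50.5 and G on the +x side, so G = (50.5, 0.00). A1 meets DG tangentially, so ZG is at right angles to DG, so Z = G + (0, 11.3) = (50.5, 11.3). Since ZP ⟂ PH (tangency), |ZH| = √(11.3² + 28.9²) = 31.0 regardless of where P sits on A1. So H lies on both circle(D, 75.31) and circle(Z, 31.0); the above-DG intersection is H = (64.4, 39.0). P is the foot of the tangent from H: P = (61.8, 10.3).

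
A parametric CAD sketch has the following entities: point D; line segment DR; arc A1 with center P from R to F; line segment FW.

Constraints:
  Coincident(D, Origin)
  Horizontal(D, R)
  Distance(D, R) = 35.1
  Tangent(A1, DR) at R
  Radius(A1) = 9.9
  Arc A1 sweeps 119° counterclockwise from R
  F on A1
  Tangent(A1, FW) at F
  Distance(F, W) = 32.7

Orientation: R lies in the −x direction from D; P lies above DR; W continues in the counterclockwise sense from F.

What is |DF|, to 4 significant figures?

30.25

Tangency of A1 to DR means the radius PR is perpendicular to DR, so P = R + (0, 9.9) = (-35.10, 9.900). On A1, R sits at bearing -90° from P; a 119° counterclockwise sweep puts F at bearing 29°, so F = P + 9.9·(cos 29°, sin 29°) = (-26.44, 14.70). Then |DF| = |F − D| = 30.25.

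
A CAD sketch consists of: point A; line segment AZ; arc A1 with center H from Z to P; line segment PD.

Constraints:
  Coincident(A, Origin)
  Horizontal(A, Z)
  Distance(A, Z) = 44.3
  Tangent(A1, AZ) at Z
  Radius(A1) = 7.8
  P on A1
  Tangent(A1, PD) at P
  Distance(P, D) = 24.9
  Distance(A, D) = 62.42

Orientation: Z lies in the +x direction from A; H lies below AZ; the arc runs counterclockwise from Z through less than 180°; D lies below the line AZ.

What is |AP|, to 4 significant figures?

40.17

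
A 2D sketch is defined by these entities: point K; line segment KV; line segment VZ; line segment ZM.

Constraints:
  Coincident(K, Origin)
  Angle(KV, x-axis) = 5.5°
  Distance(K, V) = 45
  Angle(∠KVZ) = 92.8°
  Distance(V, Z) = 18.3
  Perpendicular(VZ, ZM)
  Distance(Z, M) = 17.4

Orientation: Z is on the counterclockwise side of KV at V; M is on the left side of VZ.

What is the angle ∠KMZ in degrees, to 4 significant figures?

143.3°

∠KVZ = 92.8°, so VZ runs at 5.5° + (180° − 92.8°) = 92.70° from the x-axis; with |VZ| = 18.3, Z = V + 18.3·(cos 92.70°, sin 92.70°) = (43.93, 22.59). VZ is perpendicular to ZM; with |ZM| = 17.4 on the left of VZ, M = Z + 17.4·(-0.9989, -0.04711) = (26.55, 21.77). Then cos ∠KMZ = MK·MZ / (|MK||MZ|), giving 143.3°.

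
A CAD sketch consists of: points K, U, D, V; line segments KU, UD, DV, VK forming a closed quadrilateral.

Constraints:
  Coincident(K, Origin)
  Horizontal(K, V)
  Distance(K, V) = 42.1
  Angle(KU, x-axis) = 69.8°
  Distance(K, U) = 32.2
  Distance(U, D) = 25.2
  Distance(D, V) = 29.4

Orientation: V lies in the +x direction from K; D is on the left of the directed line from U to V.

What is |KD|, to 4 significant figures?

46.33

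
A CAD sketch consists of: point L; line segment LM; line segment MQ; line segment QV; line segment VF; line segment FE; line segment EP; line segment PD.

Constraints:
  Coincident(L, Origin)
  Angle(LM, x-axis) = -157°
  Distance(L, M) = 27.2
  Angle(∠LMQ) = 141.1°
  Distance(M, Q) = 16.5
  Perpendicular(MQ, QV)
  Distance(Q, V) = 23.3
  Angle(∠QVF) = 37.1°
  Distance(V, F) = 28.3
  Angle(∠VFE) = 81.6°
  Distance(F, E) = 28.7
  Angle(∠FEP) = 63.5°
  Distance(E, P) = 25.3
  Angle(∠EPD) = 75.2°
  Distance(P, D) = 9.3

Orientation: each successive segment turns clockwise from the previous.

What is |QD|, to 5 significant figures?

10.199

∠FEP = 63.5° gives EP at 76.300° from the x-axis; with |EP| = 25.3, P = (-46.284, 8.1380). ∠EPD = 75.2° gives PD at -28.500° from the x-axis; with |PD| = 9.3, D = (-38.111, 3.7004). Then |QD| = |D − Q| = 10.199.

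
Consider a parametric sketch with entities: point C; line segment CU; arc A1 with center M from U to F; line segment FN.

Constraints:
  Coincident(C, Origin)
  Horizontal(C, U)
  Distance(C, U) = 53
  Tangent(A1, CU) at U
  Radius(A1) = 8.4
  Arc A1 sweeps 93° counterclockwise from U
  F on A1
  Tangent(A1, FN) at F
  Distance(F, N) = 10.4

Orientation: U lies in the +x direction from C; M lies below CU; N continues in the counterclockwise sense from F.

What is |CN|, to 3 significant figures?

49.1

On A1, U sits at bearing 90° from M; a 93° counterclockwise sweep puts F at bearing 183°, so F = M + 8.4·(cos 183°, sin 183°) = (44.6, -8.84). The tangent condition forces MF to be normal to FN, so FN runs along (−sin 183°, cos 183°); with |FN| = 10.4, N = (45.2, -19.2). Then |CN| = |N − C| = 49.1.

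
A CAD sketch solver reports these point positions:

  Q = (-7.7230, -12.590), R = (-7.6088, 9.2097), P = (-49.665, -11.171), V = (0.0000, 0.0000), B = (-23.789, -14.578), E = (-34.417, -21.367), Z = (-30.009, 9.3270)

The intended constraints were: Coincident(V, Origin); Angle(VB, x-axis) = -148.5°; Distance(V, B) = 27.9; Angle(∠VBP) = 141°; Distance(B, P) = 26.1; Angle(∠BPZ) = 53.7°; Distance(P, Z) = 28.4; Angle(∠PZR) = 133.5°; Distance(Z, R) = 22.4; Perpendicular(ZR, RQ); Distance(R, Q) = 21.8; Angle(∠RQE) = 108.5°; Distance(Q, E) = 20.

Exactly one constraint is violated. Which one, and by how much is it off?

Distance(Q, E) = 20 — off by 8.10.

V = (0.00, 0.00) ✓; VB at -148.5° ✓; |VB| = 27.90 ✓; ∠VBP = 141.0° ✓; |BP| = 26.10 ✓; ∠BPZ = 53.70° ✓; |PZ| = 28.40 ✓; ∠PZR = 133.5° ✓; |ZR| = 22.40 ✓; ∠(ZR, RQ) = 90.00° ✓; |RQ| = 21.80 ✓; ∠RQE = 108.5° ✓; |QE| = 28.10 ✗.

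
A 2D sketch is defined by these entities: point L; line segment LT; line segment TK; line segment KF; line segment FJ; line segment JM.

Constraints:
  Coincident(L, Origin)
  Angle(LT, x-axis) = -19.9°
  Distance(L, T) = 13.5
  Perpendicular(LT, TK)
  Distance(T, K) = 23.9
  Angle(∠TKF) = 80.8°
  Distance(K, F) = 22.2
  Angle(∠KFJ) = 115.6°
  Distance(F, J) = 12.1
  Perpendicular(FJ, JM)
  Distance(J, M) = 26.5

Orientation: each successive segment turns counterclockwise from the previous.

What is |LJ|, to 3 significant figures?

14.7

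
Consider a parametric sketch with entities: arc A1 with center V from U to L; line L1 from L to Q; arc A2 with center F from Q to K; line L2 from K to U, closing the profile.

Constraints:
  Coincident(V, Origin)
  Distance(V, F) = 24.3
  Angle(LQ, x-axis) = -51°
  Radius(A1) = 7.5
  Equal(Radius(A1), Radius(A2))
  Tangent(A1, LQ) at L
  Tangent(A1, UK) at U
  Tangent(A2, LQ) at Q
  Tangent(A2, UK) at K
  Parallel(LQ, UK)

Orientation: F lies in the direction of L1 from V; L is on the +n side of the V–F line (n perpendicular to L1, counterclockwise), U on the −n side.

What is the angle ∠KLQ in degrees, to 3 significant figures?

31.7°

Tangency of A1 to both parallel lines with radius 7.5 puts L and U at V ± 7.5·n: L = (5.83, 4.72), U = (-5.83, -4.72). Equal radii place Q and K the same way about F: Q = F + 7.5·n = (21.1, -14.2), K = F − 7.5·n = (9.46, -23.6). Then cos ∠KLQ = LK·LQ / (|LK||LQ|), giving 31.7°.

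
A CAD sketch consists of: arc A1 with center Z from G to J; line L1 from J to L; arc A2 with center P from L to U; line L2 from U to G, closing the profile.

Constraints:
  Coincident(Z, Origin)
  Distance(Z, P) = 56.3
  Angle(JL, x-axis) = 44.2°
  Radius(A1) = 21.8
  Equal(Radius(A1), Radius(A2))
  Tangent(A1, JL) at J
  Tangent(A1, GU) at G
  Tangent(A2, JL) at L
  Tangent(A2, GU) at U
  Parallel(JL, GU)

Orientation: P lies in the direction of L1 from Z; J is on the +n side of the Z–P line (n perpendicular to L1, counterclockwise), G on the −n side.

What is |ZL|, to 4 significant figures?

60.37

The slot axis is L1's direction at 44.2°, so u = (cos 44.2°, sin 44.2°) = (0.7169, 0.6972) and n = (−sin 44.2°, cos 44.2°) = (-0.6972, 0.7169). Z is at the origin and P lies 56.3 along u from Z, so P = 56.3·u = (40.36, 39.25). Tangency of A1 to both parallel lines with radius 21.8 puts J and G at Z ± 21.8·n: J = (-15.20, 15.63), G = (15.20, -15.63). Equal radii place L and U the same way about P: L = P + 21.8·n = (25.16, 54.88), U = P − 21.8·n = (55.56, 23.62). Then |ZL| = |L − Z| = 60.37.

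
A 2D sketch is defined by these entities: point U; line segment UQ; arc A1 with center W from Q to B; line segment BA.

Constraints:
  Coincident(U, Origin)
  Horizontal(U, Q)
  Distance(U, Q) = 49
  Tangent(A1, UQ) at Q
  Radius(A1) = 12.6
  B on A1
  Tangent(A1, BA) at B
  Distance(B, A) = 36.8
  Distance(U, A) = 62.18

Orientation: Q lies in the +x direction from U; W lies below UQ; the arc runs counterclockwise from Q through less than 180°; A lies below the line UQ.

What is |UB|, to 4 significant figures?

38.63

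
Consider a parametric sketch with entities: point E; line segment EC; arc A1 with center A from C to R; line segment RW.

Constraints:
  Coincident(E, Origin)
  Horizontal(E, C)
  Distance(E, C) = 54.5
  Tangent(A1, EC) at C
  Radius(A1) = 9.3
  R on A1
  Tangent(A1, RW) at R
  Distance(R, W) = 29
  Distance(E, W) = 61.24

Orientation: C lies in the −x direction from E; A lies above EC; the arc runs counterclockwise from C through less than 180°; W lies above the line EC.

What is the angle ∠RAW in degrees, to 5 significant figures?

72.219°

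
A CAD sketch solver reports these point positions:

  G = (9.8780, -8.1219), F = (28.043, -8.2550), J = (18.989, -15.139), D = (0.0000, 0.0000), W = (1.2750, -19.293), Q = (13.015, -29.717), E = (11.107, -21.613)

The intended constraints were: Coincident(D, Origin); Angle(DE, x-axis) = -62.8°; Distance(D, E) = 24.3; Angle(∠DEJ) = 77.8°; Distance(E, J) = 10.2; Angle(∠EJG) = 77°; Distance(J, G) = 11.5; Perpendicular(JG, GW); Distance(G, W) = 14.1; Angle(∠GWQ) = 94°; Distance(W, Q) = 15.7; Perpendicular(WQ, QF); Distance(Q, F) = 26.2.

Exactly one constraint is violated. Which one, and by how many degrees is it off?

Perpendicular(WQ, QF) — off by 6.60°.

D = (0.00, 0.00) ✓; DE at -62.80° ✓; |DE| = 24.30 ✓; ∠DEJ = 77.80° ✓; |EJ| = 10.20 ✓; ∠EJG = 77.00° ✓; |JG| = 11.50 ✓; ∠(JG, GW) = 90.00° ✓; |GW| = 14.10 ✓; ∠GWQ = 94.00° ✓; |WQ| = 15.70 ✓; ∠(WQ, QF) = 96.60° ✗; |QF| = 26.20 ✓.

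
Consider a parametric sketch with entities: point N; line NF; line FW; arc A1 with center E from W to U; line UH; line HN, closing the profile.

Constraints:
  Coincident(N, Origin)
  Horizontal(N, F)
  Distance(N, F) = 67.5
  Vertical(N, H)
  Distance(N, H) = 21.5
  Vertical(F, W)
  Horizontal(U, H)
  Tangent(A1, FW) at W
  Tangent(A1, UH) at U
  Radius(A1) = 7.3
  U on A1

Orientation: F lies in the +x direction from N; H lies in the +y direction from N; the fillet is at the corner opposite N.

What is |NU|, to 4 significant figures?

63.92

N is at the origin; NF is horizontal with |NF| = 67.5 and F on the +x side, so F = (67.50, 0.000). NH is vertical with |NH| = 21.5 and H on the +y side, so H = (0.000, 21.50). The virtual corner opposite N is at (67.50, 21.50). Since A1 is tangent to FW there, EW ⟂ FW and tangency of A1 to UH means the radius EU is perpendicular to UH, with radius 7.3, so the center E sits 7.3 in from both sides at E = (60.20, 14.20). That places the tangent points at W = (67.50, 14.20) on FW and U = (60.20, 21.50) on UH. Then |NU| = |U − N| = 63.92.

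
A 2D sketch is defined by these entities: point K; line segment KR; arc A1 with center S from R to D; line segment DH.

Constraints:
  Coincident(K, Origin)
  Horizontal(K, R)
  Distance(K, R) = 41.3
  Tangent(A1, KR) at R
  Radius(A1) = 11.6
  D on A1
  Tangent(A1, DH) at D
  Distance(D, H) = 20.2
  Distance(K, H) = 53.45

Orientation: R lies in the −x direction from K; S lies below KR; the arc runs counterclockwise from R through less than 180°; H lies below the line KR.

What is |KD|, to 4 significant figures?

54.14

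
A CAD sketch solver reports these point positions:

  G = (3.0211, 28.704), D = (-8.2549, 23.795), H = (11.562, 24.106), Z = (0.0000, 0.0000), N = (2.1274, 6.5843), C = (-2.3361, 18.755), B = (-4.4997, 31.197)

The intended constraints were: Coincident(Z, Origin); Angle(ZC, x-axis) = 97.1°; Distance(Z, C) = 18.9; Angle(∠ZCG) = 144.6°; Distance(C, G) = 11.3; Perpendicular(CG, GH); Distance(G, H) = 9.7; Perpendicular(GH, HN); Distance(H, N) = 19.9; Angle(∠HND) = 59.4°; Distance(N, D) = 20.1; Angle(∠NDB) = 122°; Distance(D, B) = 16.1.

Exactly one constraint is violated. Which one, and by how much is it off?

Distance(D, B) = 16.1 — off by 7.80.

Z = (0.00, 0.00) ✓; ZC at 97.10° ✓; |ZC| = 18.90 ✓; ∠ZCG = 144.6° ✓; |CG| = 11.30 ✓; ∠(CG, GH) = 89.99° ✓; |GH| = 9.700 ✓; ∠(GH, HN) = 90.00° ✓; |HN| = 19.90 ✓; ∠HND = 59.40° ✓; |ND| = 20.10 ✓; ∠NDB = 122.0° ✓; |DB| = 8.300 ✗.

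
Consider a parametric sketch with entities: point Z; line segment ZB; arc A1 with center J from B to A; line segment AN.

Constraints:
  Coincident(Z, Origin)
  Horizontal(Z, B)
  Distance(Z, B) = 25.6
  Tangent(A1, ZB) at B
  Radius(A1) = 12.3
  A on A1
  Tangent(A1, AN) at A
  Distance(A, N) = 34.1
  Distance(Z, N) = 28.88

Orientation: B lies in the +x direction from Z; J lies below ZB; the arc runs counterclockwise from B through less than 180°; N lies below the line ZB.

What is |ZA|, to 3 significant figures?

17.2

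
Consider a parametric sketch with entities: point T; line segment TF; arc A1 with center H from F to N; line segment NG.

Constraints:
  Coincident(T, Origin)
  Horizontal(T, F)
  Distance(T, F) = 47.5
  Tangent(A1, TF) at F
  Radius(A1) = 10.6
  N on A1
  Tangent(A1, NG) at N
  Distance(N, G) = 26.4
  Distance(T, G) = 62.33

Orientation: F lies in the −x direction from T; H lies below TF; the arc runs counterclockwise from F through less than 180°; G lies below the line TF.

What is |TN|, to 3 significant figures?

59.2

Checks: |HN| = 10.60 ✓; ∠(HN, NG) = 90.00° ✓; |NG| = 26.40 ✓; |TG| = 62.33 ✓.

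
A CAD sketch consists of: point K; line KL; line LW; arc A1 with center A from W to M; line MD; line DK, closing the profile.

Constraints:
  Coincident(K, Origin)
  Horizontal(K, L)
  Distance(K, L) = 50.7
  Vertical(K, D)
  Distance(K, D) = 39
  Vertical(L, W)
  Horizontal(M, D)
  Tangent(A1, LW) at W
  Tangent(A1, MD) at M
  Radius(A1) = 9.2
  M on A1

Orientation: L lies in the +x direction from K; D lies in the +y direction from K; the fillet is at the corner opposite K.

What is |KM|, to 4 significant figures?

56.95

The virtual corner opposite K is at (50.70, 39.00). The tangent condition forces AW to be normal to LW and tangency of A1 to MD means the radius AM is perpendicular to MD, with radius 9.2, so the center A sits 9.2 in from both sides at A = (41.50, 29.80). That places the tangent points at W = (50.70, 29.80) on LW and M = (41.50, 39.00) on MD. Then |KM| = |M − K| = 56.95.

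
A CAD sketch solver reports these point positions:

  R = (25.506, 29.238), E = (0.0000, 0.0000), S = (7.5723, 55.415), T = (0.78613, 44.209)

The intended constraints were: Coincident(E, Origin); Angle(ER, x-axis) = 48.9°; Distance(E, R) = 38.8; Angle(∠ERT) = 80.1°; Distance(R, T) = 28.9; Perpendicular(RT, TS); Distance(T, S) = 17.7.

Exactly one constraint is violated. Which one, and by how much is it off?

Distance(T, S) = 17.7 — off by 4.60.

E = (0.00, 0.00) ✓; ER at 48.90° ✓; |ER| = 38.80 ✓; ∠ERT = 80.10° ✓; |RT| = 28.90 ✓; ∠(RT, TS) = 90.00° ✓; |TS| = 13.10 ✗.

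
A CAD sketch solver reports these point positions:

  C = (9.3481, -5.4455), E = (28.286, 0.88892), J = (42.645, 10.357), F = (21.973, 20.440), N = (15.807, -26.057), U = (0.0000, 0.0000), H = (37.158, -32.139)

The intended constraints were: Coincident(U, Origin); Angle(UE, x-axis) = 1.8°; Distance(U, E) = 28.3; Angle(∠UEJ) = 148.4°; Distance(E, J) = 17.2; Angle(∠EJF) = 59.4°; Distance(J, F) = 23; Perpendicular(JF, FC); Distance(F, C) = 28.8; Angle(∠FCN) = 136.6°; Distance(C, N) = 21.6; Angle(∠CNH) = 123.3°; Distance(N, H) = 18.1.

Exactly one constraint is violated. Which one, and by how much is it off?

Distance(N, H) = 18.1 — off by 4.10.

U = (0.00, 0.00) ✓; UE at 1.800° ✓; |UE| = 28.30 ✓; ∠UEJ = 148.4° ✓; |EJ| = 17.20 ✓; ∠EJF = 59.40° ✓; |JF| = 23.00 ✓; ∠(JF, FC) = 90.00° ✓; |FC| = 28.80 ✓; ∠FCN = 136.6° ✓; |CN| = 21.60 ✓; ∠CNH = 123.3° ✓; |NH| = 22.20 ✗.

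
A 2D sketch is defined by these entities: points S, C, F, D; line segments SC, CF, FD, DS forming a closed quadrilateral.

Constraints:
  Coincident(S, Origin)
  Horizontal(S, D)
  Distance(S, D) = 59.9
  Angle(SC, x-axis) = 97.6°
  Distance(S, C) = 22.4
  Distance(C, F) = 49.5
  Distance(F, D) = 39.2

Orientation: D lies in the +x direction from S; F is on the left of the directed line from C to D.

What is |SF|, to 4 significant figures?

57.33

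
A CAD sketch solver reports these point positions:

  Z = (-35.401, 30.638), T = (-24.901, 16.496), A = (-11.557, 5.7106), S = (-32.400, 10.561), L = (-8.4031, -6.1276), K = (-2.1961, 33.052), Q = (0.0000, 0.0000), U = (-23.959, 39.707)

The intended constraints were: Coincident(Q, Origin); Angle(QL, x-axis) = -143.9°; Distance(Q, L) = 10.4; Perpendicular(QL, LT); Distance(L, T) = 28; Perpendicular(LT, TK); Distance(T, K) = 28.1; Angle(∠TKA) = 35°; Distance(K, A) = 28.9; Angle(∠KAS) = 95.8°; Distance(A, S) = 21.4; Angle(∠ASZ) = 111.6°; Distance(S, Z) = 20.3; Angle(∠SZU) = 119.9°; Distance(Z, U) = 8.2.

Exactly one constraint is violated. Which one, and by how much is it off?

Distance(Z, U) = 8.2 — off by 6.40.

Q = (0.00, 0.00) ✓; QL at -143.9° ✓; |QL| = 10.40 ✓; ∠(QL, LT) = 90.00° ✓; |LT| = 28.00 ✓; ∠(LT, TK) = 90.00° ✓; |TK| = 28.10 ✓; ∠TKA = 35.00° ✓; |KA| = 28.90 ✓; ∠KAS = 95.80° ✓; |AS| = 21.40 ✓; ∠ASZ = 111.6° ✓; |SZ| = 20.30 ✓; ∠SZU = 119.9° ✓; |ZU| = 14.60 ✗.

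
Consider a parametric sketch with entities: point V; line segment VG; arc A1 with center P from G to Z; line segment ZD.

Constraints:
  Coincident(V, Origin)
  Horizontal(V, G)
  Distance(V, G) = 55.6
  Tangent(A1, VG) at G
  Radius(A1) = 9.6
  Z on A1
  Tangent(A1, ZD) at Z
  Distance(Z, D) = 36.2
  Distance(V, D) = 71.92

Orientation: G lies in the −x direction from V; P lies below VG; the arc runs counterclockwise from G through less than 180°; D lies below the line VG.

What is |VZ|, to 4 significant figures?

65.96

Checks: |VG| = 55.60 ✓; |PZ| = 9.600 ✓; ∠(PZ, ZD) = 90.00° ✓; |ZD| = 36.20 ✓; |VD| = 71.92 ✓.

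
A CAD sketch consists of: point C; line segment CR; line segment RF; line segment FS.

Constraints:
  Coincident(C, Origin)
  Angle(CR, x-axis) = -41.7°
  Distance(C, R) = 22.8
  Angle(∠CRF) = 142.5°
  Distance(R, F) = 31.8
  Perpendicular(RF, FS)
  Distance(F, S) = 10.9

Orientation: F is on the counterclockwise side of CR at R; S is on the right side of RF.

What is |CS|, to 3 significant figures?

55.7

C is at the origin; CR runs at -41.7° with length 22.8, so R = 22.8·(cos -41.7°, sin -41.7°) = (17.0, -15.2). ∠CRF = 142.5°, so RF runs at -41.7° + (180° − 142.5°) = -4.20° from the x-axis; with |RF| = 31.8, F = R + 31.8·(cos -4.20°, sin -4.20°) = (48.7, -17.5). RF ⟂ FS; with |FS| = 10.9 on the right of RF, S = F + 10.9·(-0.0732, -0.997) = (47.9, -28.4). Then |CS| = |S − C| = 55.7.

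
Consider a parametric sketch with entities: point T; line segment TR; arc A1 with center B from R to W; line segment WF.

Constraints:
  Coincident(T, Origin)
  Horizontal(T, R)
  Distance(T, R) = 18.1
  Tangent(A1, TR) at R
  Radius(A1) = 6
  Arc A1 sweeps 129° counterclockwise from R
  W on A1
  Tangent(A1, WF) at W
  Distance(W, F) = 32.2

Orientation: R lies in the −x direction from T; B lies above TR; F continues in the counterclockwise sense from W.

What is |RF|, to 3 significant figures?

38.1

On A1, R sits at bearing -90° from B; a 129° counterclockwise sweep puts W at bearing 39°, so W = B + 6.0·(cos 39°, sin 39°) = (-13.4, 9.78). Tangency of A1 to WF means the radius BW is perpendicular to WF, so WF runs along (−sin 39°, cos 39°); with |WF| = 32.2, F = (-33.7, 34.8). Then |RF| = |F − R| = 38.1.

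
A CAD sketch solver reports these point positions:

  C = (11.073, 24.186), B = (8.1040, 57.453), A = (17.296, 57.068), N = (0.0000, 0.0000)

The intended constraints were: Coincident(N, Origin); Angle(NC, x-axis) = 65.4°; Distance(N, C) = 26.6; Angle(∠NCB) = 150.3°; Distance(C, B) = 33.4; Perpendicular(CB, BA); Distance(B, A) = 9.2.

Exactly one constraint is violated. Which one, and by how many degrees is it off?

Perpendicular(CB, BA) — off by 7.50°.

N = (0.00, 0.00) ✓; NC at 65.40° ✓; |NC| = 26.60 ✓; ∠NCB = 150.3° ✓; |CB| = 33.40 ✓; ∠(CB, BA) = 97.50° ✗; |BA| = 9.200 ✓.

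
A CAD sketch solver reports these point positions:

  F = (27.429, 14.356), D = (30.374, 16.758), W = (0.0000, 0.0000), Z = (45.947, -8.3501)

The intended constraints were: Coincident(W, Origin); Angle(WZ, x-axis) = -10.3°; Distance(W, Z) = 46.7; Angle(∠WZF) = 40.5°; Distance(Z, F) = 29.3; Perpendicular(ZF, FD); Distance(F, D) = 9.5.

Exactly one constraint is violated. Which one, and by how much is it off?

Distance(F, D) = 9.5 — off by 5.70.

W = (0.00, 0.00) ✓; WZ at -10.30° ✓; |WZ| = 46.70 ✓; ∠WZF = 40.50° ✓; |ZF| = 29.30 ✓; ∠(ZF, FD) = 90.00° ✓; |FD| = 3.800 ✗.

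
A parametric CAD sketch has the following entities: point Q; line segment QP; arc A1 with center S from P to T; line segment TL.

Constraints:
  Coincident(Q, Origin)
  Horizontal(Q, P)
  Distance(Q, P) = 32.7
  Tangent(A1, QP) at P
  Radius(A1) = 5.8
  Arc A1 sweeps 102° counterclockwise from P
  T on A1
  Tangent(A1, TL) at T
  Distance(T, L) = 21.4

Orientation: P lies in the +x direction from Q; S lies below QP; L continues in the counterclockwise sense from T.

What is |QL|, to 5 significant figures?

42.087

On A1, P sits at bearing 90° from S; a 102° counterclockwise sweep puts T at bearing 192°, so T = S + 5.8·(cos 192°, sin 192°) = (27.027, -7.0059). Since A1 is tangent to TL there, ST ⟂ TL, so TL runs along (−sin 192°, cos 192°); with |TL| = 21.4, L = (31.476, -27.938). Then |QL| = |L − Q| = 42.087.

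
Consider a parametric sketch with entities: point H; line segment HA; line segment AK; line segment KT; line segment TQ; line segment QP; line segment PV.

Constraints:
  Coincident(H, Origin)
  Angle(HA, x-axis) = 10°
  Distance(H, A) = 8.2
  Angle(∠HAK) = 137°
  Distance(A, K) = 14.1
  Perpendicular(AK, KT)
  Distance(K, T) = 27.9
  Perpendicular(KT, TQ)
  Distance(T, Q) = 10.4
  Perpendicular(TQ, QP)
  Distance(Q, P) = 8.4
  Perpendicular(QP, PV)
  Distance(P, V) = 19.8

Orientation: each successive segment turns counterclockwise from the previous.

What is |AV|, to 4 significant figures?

30.54

TQ is perpendicular to QP, so QP runs at -37.00°; with |QP| = 8.4, P = (-5.271, 16.11). QP ⟂ PV, so PV runs at 53.00°; with |PV| = 19.8, V = (6.645, 31.93). Then |AV| = |V − A| = 30.54.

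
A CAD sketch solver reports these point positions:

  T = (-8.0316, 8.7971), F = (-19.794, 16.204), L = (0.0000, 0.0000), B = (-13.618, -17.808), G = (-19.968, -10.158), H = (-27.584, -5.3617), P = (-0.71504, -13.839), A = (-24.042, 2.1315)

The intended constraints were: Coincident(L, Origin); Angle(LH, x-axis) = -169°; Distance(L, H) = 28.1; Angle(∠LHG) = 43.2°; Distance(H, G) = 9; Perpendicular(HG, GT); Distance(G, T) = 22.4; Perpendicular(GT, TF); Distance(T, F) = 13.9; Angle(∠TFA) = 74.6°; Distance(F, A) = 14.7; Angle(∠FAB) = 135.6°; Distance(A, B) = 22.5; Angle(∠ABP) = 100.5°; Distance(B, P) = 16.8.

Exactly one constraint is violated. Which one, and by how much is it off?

Distance(B, P) = 16.8 — off by 3.30.

L = (0.00, 0.00) ✓; LH at -169.0° ✓; |LH| = 28.10 ✓; ∠LHG = 43.20° ✓; |HG| = 9.000 ✓; ∠(HG, GT) = 90.00° ✓; |GT| = 22.40 ✓; ∠(GT, TF) = 90.00° ✓; |TF| = 13.90 ✓; ∠TFA = 74.60° ✓; |FA| = 14.70 ✓; ∠FAB = 135.6° ✓; |AB| = 22.50 ✓; ∠ABP = 100.5° ✓; |BP| = 13.50 ✗.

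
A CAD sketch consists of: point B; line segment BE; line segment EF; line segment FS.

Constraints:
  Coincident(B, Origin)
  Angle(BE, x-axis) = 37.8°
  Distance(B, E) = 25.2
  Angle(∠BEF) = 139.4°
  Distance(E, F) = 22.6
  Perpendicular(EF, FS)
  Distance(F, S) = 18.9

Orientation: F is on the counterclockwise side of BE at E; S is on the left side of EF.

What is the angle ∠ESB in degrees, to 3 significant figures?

36.5°

∠BEF = 139.4°, so EF runs at 37.8° + (180° − 139.4°) = 78.4° from the x-axis; with |EF| = 22.6, F = E + 22.6·(cos 78.4°, sin 78.4°) = (24.5, 37.6). The perpendicularity gives FS at right angles to EF; with |FS| = 18.9 on the left of EF, S = F + 18.9·(-0.980, 0.201) = (5.94, 41.4). Then cos ∠ESB = SE·SB / (|SE||SB|), giving 36.5°.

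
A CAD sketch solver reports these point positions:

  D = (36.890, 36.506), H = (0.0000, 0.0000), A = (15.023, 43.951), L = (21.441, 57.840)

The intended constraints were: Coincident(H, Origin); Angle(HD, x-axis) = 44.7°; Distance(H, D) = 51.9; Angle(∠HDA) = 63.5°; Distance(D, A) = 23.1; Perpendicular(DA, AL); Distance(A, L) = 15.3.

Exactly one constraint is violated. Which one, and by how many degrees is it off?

Perpendicular(DA, AL) — off by 6.00°.

H = (0.00, 0.00) ✓; HD at 44.70° ✓; |HD| = 51.90 ✓; ∠HDA = 63.50° ✓; |DA| = 23.10 ✓; ∠(DA, AL) = 96.00° ✗; |AL| = 15.30 ✓.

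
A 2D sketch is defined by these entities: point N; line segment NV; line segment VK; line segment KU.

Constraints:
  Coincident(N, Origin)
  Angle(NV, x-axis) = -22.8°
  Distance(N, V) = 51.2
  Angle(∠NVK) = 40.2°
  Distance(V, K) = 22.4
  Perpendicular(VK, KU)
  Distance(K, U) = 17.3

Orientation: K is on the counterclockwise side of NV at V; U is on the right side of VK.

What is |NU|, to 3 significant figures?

53.0

N is at the origin; NV runs at -22.8° with length 51.2, so V = 51.2·(cos -22.8°, sin -22.8°) = (47.2, -19.8). ∠NVK = 40.2°, so VK runs at -22.8° + (180° − 40.2°) = 117° from the x-axis; with |VK| = 22.4, K = V + 22.4·(cos 117°, sin 117°) = (37.0, 0.118). The perpendicularity gives KU at right angles to VK; with |KU| = 17.3 on the right of VK, U = K + 17.3·(0.891, 0.454) = (52.4, 7.97). Then |NU| = |U − N| = 53.0.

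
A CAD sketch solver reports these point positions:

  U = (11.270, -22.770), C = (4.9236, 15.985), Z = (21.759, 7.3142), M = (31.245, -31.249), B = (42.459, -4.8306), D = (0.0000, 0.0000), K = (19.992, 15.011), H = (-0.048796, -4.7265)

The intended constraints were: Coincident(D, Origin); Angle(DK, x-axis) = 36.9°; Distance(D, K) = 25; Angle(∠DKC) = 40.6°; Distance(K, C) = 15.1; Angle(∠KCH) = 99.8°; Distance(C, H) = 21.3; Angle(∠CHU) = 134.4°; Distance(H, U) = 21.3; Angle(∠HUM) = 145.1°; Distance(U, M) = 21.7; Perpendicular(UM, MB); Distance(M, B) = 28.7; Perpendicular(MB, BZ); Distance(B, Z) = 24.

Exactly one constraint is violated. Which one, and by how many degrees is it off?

Perpendicular(MB, BZ) — off by 7.40°.

D = (0.00, 0.00) ✓; DK at 36.90° ✓; |DK| = 25.00 ✓; ∠DKC = 40.60° ✓; |KC| = 15.10 ✓; ∠KCH = 99.80° ✓; |CH| = 21.30 ✓; ∠CHU = 134.4° ✓; |HU| = 21.30 ✓; ∠HUM = 145.1° ✓; |UM| = 21.70 ✓; ∠(UM, MB) = 90.00° ✓; |MB| = 28.70 ✓; ∠(MB, BZ) = 82.60° ✗; |BZ| = 24.00 ✓.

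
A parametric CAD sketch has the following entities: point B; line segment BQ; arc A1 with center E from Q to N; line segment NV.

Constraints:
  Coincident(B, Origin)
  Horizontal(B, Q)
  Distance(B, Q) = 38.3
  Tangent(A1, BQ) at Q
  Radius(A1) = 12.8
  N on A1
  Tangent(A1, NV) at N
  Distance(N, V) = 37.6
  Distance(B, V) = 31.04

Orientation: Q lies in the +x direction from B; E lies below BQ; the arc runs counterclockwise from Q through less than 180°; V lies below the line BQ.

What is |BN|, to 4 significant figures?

29.37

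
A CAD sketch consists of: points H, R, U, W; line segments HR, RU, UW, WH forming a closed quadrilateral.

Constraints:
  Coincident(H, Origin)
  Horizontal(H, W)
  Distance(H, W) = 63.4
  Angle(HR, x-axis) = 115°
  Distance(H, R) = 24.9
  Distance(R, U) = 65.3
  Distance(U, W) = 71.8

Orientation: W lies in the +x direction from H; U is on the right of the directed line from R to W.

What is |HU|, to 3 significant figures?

41.2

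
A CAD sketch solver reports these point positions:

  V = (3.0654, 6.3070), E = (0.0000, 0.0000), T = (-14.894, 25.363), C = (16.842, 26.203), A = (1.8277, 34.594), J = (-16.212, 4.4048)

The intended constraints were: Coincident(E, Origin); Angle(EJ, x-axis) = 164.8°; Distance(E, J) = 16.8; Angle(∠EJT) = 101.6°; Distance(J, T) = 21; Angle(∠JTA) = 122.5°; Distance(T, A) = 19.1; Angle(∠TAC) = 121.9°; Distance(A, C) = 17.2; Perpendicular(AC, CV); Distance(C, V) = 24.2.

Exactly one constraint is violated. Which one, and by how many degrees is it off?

Perpendicular(AC, CV) — off by 5.50°.

E = (0.00, 0.00) ✓; EJ at 164.8° ✓; |EJ| = 16.80 ✓; ∠EJT = 101.6° ✓; |JT| = 21.00 ✓; ∠JTA = 122.5° ✓; |TA| = 19.10 ✓; ∠TAC = 121.9° ✓; |AC| = 17.20 ✓; ∠(AC, CV) = 95.50° ✗; |CV| = 24.20 ✓.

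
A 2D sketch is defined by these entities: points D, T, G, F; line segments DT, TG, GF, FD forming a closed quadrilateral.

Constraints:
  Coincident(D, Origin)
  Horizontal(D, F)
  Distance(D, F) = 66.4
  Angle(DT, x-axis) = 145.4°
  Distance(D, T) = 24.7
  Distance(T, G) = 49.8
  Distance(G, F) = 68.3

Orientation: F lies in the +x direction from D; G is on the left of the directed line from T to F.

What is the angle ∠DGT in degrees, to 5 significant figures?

28.650°

D is at the origin; DF is horizontal with |DF| = 66.4 and F in +x, so F = (66.4, 0). DT runs at 145.4° with |DT| = 24.7, so T = (-20.331, 14.026). G is determined by |TG| = 49.8 and |GF| = 68.3 together: it lies at the intersection of circle(T, 49.8) and circle(F, 68.3). With |TF| = 87.858, the foot of the radical line on TF is 31.495 from T and the perpendicular offset is √(49.8² − 31.495²) = 38.576. Taking the left-of-TF solution: G = (16.918, 47.079).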